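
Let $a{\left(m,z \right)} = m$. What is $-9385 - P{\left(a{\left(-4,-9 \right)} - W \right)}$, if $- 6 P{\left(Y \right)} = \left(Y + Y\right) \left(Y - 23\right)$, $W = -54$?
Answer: $-8935$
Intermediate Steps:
$P{\left(Y \right)} = - \frac{Y \left(-23 + Y\right)}{3}$ ($P{\left(Y \right)} = - \frac{\left(Y + Y\right) \left(Y - 23\right)}{6} = - \frac{2 Y \left(-23 + Y\right)}{6} = - \frac{Y \left(-23 + Y\right)}{3}$)
$-9385 - P{\left(a{\left(-4,-9 \right)} - W \right)} = -9385 - \frac{\left(-4 - -54\right) \left(23 - \left(-4 - -54\right)\right)}{3} = -9385 - \frac{\left(-4 + 54\right) \left(23 - \left(-4 + 54\right)\right)}{3} = -9385 - \frac{1}{3} \cdot 50 \left(23 - 50\right) = -9385 - \frac{1}{3} \cdot 50 \left(-27\right) = -9385 - -450 = -9385 + 450 = -8935$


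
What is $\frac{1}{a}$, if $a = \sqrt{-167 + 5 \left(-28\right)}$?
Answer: $- \frac{i \sqrt{307}}{307} \approx - 0.057073 i$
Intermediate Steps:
$a = i \sqrt{307}$ ($a = \sqrt{-167 - 140} = \sqrt{-307} = i \sqrt{307} \approx 17.521 i$)
$\frac{1}{a} = \frac{1}{i \sqrt{307}} = - \frac{i \sqrt{307}}{307}$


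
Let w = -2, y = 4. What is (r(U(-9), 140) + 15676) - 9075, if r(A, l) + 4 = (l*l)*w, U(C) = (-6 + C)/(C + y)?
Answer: -32603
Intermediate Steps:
U(C) = (-6 + C)/(4 + C) (U(C) = (-6 + C)/(C + 4) = (-6 + C)/(4 + C))
r(A, l) = -4 - 2*l² (r(A, l) = -4 + (l*l)*(-2) = -4 + l²*(-2) = -4 - 2*l²)
(r(U(-9), 140) + 15676) - 9075 = ((-4 - 2*140²) + 15676) - 9075 = ((-4 - 2*19600) + 15676) - 9075 = ((-4 - 39200) + 15676) - 9075 = (-39204 + 15676) - 9075 = -23528 - 9075 = -32603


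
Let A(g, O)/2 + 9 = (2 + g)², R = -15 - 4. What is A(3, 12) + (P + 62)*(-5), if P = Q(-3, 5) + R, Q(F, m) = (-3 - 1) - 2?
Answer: -153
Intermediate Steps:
Q(F, m) = -6 (Q(F, m) = -4 - 2 = -6)
R = -19
A(g, O) = -18 + 2*(2 + g)²
P = -25 (P = -6 - 19 = -25)
A(3, 12) + (P + 62)*(-5) = (-18 + 2*(2 + 3)²) + (-25 + 62)*(-5) = (-18 + 2*5²) + 37*(-5) = (-18 + 2*25) - 185 = (-18 + 50) - 185 = 32 - 185 = -153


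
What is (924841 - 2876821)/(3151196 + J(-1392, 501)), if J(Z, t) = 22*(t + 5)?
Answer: -487995/790582 ≈ -0.61726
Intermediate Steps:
J(Z, t) = 110 + 22*t (J(Z, t) = 22*(5 + t) = 110 + 22*t)
(924841 - 2876821)/(3151196 + J(-1392, 501)) = (924841 - 2876821)/(3151196 + (110 + 22*501)) = -1951980/(3151196 + (110 + 11022)) = -1951980/(3151196 + 11132) = -1951980/3162328 = -1951980*1/3162328 = -487995/790582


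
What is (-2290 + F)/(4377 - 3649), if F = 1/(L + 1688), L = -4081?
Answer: -782853/248872 ≈ -3.1456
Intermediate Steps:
F = -1/2393 (F = 1/(-4081 + 1688) = 1/(-2393) = -1/2393 ≈ -0.00041789)
(-2290 + F)/(4377 - 3649) = (-2290 - 1/2393)/(4377 - 3649) = -5479971/2393/728 = -5479971/2393*1/728 = -782853/248872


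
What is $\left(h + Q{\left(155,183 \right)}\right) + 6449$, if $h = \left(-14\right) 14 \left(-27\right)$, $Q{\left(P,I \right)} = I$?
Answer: $11924$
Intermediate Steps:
$h = 5292$ ($h = \left(-196\right) \left(-27\right) = 5292$)
$\left(h + Q{\left(155,183 \right)}\right) + 6449 = \left(5292 + 183\right) + 6449 = 5475 + 6449 = 11924$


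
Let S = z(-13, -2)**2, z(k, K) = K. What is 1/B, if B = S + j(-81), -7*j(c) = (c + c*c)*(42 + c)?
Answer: 7/252748 ≈ 2.7696e-5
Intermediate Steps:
j(c) = -(42 + c)*(c + c**2)/7 (j(c) = -(c + c*c)*(42 + c)/7 = -(c + c**2)*(42 + c)/7 = -(42 + c)*(c + c**2)/7)
S = 4 (S = (-2)**2 = 4)
B = 252748/7 (B = 4 - 1/7*(-81)*(42 + (-81)**2 + 43*(-81)) = 4 - 1/7*(-81)*(42 + 6561 - 3483) = 4 - 1/7*(-81)*3120 = 4 + 252720/7 = 252748/7 ≈ 36107.)
1/B = 1/(252748/7) = 7/252748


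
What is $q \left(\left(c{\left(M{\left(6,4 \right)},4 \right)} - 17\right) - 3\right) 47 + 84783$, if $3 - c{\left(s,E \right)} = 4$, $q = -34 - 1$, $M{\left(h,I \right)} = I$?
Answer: $119328$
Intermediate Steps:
$q = -35$ ($q = -34 - 1 = -35$)
$c{\left(s,E \right)} = -1$ ($c{\left(s,E \right)} = 3 - 4 = -1$)
$q \left(\left(c{\left(M{\left(6,4 \right)},4 \right)} - 17\right) - 3\right) 47 + 84783 = - 35 \left(\left(-1 - 17\right) - 3\right) 47 + 84783 = - 35 \left(-18 - 3\right) 47 + 84783 = \left(-35\right) \left(-21\right) 47 + 84783 = 735 \cdot 47 + 84783 = 34545 + 84783 = 119328$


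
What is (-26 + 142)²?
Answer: 13456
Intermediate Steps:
(-26 + 142)² = 116² = 13456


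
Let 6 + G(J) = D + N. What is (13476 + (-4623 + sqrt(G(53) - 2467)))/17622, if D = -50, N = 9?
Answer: 2951/5874 + I*sqrt(2514)/17622 ≈ 0.50238 + 0.0028453*I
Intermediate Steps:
G(J) = -47 (G(J) = -6 + (-50 + 9) = -6 - 41 = -47)
(13476 + (-4623 + sqrt(G(53) - 2467)))/17622 = (13476 + (-4623 + sqrt(-47 - 2467)))/17622 = (13476 + (-4623 + sqrt(-2514)))*(1/17622) = (13476 + (-4623 + I*sqrt(2514)))*(1/17622) = (8853 + I*sqrt(2514))*(1/17622) = 2951/5874 + I*sqrt(2514)/17622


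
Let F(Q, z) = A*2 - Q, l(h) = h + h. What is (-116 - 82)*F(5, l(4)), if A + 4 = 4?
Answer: 990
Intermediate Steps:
A = 0 (A = -4 + 4 = 0)
l(h) = 2*h
F(Q, z) = -Q (F(Q, z) = 0*2 - Q = 0 - Q = -Q)
(-116 - 82)*F(5, l(4)) = (-116 - 82)*(-1*5) = -198*(-5) = 990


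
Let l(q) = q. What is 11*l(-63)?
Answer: -693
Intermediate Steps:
11*l(-63) = 11*(-63) = -693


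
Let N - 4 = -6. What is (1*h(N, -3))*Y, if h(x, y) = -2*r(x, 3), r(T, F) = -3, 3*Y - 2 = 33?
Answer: 70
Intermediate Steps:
N = -2 (N = 4 - 6 = -2)
Y = 35/3 (Y = ⅔ + (⅓)*33 = ⅔ + 11 = 35/3 ≈ 11.667)
h(x, y) = 6 (h(x, y) = -2*(-3) = 6)
(1*h(N, -3))*Y = (1*6)*(35/3) = 6*(35/3) = 70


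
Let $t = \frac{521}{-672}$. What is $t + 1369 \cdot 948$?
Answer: $\frac{872129143}{672} \approx 1.2978 \cdot 10^{6}$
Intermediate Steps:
$t = - \frac{521}{672}$ ($t = 521 \left(- \frac{1}{672}\right) = - \frac{521}{672} \approx -0.7753$)
$t + 1369 \cdot 948 = - \frac{521}{672} + 1369 \cdot 948 = - \frac{521}{672} + 1297812 = \frac{872129143}{672}$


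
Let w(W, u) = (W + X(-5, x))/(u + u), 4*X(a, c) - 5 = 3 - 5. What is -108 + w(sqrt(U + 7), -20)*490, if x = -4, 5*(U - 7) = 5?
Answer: -1875/16 - 49*sqrt(15)/4 ≈ -164.63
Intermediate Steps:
U = 8 (U = 7 + (1/5)*5 = 7 + 1 = 8)
X(a, c) = 3/4 (X(a, c) = 5/4 + (3 - 5)/4 = 5/4 + (1/4)*(-2) = 5/4 - 1/2 = 3/4)
w(W, u) = (3/4 + W)/(2*u) (w(W, u) = (W + 3/4)/(u + u) = (3/4 + W)/((2*u)) = (3/4 + W)*(1/(2*u)) = (3/4 + W)/(2*u))
-108 + w(sqrt(U + 7), -20)*490 = -108 + ((1/8)*(3 + 4*sqrt(8 + 7))/(-20))*490 = -108 + ((1/8)*(-1/20)*(3 + 4*sqrt(15)))*490 = -108 + (-3/160 - sqrt(15)/40)*490 = -108 + (-147/16 - 49*sqrt(15)/4) = -1875/16 - 49*sqrt(15)/4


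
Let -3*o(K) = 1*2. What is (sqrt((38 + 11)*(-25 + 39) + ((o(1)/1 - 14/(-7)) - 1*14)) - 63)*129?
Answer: -8127 + 86*sqrt(1515) ≈ -4779.6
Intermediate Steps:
o(K) = -2/3
(sqrt((38 + 11)*(-25 + 39) + ((o(1)/1 - 14/(-7)) - 1*14)) - 63)*129 = (sqrt((38 + 11)*(-25 + 39) + ((-2/3/1 - 14/(-7)) - 1*14)) - 63)*129 = (sqrt(49*14 + ((-2/3*1 - 14*(-1/7)) - 14)) - 63)*129 = (sqrt(686 + ((-2/3 + 2) - 14)) - 63)*129 = (sqrt(686 + (4/3 - 14)) - 63)*129 = (sqrt(686 - 38/3) - 63)*129 = (sqrt(2020/3) - 63)*129 = (2*sqrt(1515)/3 - 63)*129 = (-63 + 2*sqrt(1515)/3)*129 = -8127 + 86*sqrt(1515)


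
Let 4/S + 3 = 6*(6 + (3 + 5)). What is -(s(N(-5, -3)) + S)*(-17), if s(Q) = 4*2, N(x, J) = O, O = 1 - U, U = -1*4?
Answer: 11084/81 ≈ 136.84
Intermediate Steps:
U = -4
O = 5 (O = 1 - 1*(-4) = 1 + 4 = 5)
N(x, J) = 5
S = 4/81 (S = 4/(-3 + 6*(6 + (3 + 5))) = 4/(-3 + 6*(6 + 8)) = 4/(-3 + 6*14) = 4/(-3 + 84) = 4/81 ≈ 0.049383)
s(Q) = 8
-(s(N(-5, -3)) + S)*(-17) = -(8 + 4/81)*(-17) = -1*652/81*(-17) = -652/81*(-17) = 11084/81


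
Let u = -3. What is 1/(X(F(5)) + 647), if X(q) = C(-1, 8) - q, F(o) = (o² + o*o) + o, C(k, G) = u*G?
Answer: 1/568 ≈ 0.0017606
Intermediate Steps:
C(k, G) = -3*G
F(o) = o + 2*o² (F(o) = (o² + o²) + o = 2*o² + o = o + 2*o²)
X(q) = -24 - q (X(q) = -3*8 - q = -24 - q)
1/(X(F(5)) + 647) = 1/((-24 - 5*(1 + 2*5)) + 647) = 1/((-24 - 5*(1 + 10)) + 647) = 1/((-24 - 5*11) + 647) = 1/((-24 - 1*55) + 647) = 1/((-24 - 55) + 647) = 1/(-79 + 647) = 1/568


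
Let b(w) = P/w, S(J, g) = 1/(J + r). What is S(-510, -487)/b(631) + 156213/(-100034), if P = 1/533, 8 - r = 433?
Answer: -279254497/772990 ≈ -361.27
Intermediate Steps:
r = -425 (r = 8 - 1*433 = 8 - 433 = -425)
P = 1/533 ≈ 0.0018762
S(J, g) = 1/(-425 + J) (S(J, g) = 1/(J - 425) = 1/(-425 + J))
b(w) = 1/(533*w)
S(-510, -487)/b(631) + 156213/(-100034) = 1/((-425 - 510)*(((1/533)/631))) + 156213/(-100034) = 1/((-935)*(((1/533)*(1/631)))) + 156213*(-1/100034) = -1/(935*1/336323) - 156213/100034 = -1/935*336323 - 156213/100034 = -336323/935 - 156213/100034 = -279254497/772990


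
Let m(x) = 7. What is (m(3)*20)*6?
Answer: 840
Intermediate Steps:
(m(3)*20)*6 = (7*20)*6 = 140*6 = 840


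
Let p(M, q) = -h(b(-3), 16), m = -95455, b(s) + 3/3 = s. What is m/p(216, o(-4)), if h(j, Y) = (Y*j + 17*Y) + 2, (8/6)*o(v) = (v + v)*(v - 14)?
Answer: 19091/42 ≈ 454.55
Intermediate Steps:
b(s) = -1 + s
o(v) = 3*v*(-14 + v)/2 (o(v) = 3*((v + v)*(v - 14))/4 = 3*((2*v)*(-14 + v))/4 = 3*(2*v*(-14 + v))/4 = 3*v*(-14 + v)/2)
h(j, Y) = 2 + 17*Y + Y*j (h(j, Y) = (17*Y + Y*j) + 2 = 2 + 17*Y + Y*j)
p(M, q) = -210 (p(M, q) = -(2 + 17*16 + 16*(-1 - 3)) = -(2 + 272 + 16*(-4)) = -(2 + 272 - 64) = -1*210 = -210)
m/p(216, o(-4)) = -95455/(-210) = -95455*(-1/210) = 19091/42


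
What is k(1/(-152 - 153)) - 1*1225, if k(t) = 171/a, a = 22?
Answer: -26779/22 ≈ -1217.2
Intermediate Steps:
k(t) = 171/22
k(1/(-152 - 153)) - 1*1225 = 171/22 - 1*1225 = 171/22 - 1225 = -26779/22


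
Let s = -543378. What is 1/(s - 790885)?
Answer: -1/1334263 ≈ -7.4948e-7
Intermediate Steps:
1/(s - 790885) = 1/(-543378 - 790885) = 1/(-1334263) = -1/1334263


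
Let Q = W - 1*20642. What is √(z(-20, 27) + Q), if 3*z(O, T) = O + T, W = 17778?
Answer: I*√25755/3 ≈ 53.495*I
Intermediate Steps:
z(O, T) = O/3 + T/3 (z(O, T) = (O + T)/3 = O/3 + T/3)
Q = -2864 (Q = 17778 - 1*20642 = 17778 - 20642 = -2864)
√(z(-20, 27) + Q) = √(((⅓)*(-20) + (⅓)*27) - 2864) = √((-20/3 + 9) - 2864) = √(7/3 - 2864) = √(-8585/3) = I*√25755/3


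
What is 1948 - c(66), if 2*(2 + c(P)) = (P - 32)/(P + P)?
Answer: 257383/132 ≈ 1949.9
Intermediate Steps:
c(P) = -2 + (-32 + P)/(4*P) (c(P) = -2 + ((P - 32)/(P + P))/2 = -2 + ((-32 + P)/((2*P)))/2 = -2 + ((-32 + P)*(1/(2*P)))/2 = -2 + ((-32 + P)/(2*P))/2 = -2 + (-32 + P)/(4*P))
1948 - c(66) = 1948 - (-7/4 - 8/66) = 1948 - (-7/4 - 8*1/66) = 1948 - (-7/4 - 4/33) = 1948 - 1*(-247/132) = 1948 + 247/132 = 257383/132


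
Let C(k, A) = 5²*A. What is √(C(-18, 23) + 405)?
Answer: 14*√5 ≈ 31.305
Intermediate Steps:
C(k, A) = 25*A
√(C(-18, 23) + 405) = √(25*23 + 405) = √(575 + 405) = √980 = 14*√5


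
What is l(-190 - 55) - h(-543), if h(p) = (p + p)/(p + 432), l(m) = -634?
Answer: -23820/37 ≈ -643.78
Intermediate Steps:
h(p) = 2*p/(432 + p) (h(p) = (2*p)/(432 + p) = 2*p/(432 + p))
l(-190 - 55) - h(-543) = -634 - 2*(-543)/(432 - 543) = -634 - 2*(-543)/(-111) = -634 - 2*(-543)*(-1)/111 = -634 - 1*362/37 = -634 - 362/37 = -23820/37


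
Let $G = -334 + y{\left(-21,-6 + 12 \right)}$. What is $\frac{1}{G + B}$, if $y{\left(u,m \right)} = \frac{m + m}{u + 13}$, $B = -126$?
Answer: $- \frac{2}{923} \approx -0.0021668$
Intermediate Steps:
$y{\left(u,m \right)} = \frac{2 m}{13 + u}$
$G = - \frac{671}{2}$ ($G = -334 + \frac{2 \left(-6 + 12\right)}{13 - 21} = -334 + 2 \cdot 6 \frac{1}{-8} = -334 + 2 \cdot 6 \left(- \frac{1}{8}\right) = -334 - \frac{3}{2} = - \frac{671}{2} \approx -335.5$)
$\frac{1}{G + B} = \frac{1}{- \frac{671}{2} - 126} = \frac{1}{- \frac{923}{2}} = - \frac{2}{923}$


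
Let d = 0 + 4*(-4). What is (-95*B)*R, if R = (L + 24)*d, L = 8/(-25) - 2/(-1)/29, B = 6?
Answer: 31405632/145 ≈ 2.1659e+5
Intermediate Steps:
d = -16 (d = 0 - 16 = -16)
L = -182/725 (L = 8*(-1/25) - 2*(-1)*(1/29) = -8/25 + 2*(1/29) = -8/25 + 2/29 = -182/725 ≈ -0.25103)
R = -275488/725 (R = (-182/725 + 24)*(-16) = (17218/725)*(-16) = -275488/725 ≈ -379.98)
(-95*B)*R = -95*6*(-275488/725) = -570*(-275488/725) = 31405632/145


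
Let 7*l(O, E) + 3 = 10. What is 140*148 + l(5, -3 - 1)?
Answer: 20721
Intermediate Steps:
l(O, E) = 1 (l(O, E) = -3/7 + (1/7)*10 = -3/7 + 10/7 = 1)
140*148 + l(5, -3 - 1) = 140*148 + 1 = 20720 + 1 = 20721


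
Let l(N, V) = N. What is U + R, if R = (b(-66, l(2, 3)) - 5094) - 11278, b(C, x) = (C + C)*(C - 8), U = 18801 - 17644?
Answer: -5447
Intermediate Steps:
U = 1157
b(C, x) = 2*C*(-8 + C) (b(C, x) = (2*C)*(-8 + C) = 2*C*(-8 + C))
R = -6604 (R = (2*(-66)*(-8 - 66) - 5094) - 11278 = (2*(-66)*(-74) - 5094) - 11278 = (9768 - 5094) - 11278 = 4674 - 11278 = -6604)
U + R = 1157 - 6604 = -5447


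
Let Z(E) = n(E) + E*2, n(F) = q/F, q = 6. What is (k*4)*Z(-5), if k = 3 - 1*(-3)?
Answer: -1344/5 ≈ -268.80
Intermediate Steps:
n(F) = 6/F
Z(E) = 2*E + 6/E (Z(E) = 6/E + E*2 = 6/E + 2*E = 2*E + 6/E)
k = 6 (k = 3 + 3 = 6)
(k*4)*Z(-5) = (6*4)*(2*(-5) + 6/(-5)) = 24*(-10 + 6*(-⅕)) = 24*(-10 - 6/5) = 24*(-56/5) = -1344/5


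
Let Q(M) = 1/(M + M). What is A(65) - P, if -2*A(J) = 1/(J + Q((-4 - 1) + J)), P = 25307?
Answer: -197419967/7801 ≈ -25307.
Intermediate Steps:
Q(M) = 1/(2*M)
A(J) = -1/(2*(J + 1/(2*(-5 + J)))) (A(J) = -1/(2*(J + 1/(2*((-4 - 1) + J)))) = -1/(2*(J + 1/(2*(-5 + J)))))
A(65) - P = (5 - 1*65)/(1 + 2*65*(-5 + 65)) - 1*25307 = (5 - 65)/(1 + 2*65*60) - 25307 = -60/(1 + 7800) - 25307 = -60/7801 - 25307 = -197419967/7801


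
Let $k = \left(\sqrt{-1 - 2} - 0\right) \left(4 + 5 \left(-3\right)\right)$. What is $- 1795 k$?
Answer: $19745 i \sqrt{3} \approx 34199.0 i$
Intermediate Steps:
$k = - 11 i \sqrt{3}$ ($k = \left(\sqrt{-3} + 0\right) \left(4 - 15\right) = \left(i \sqrt{3} + 0\right) \left(-11\right) = i \sqrt{3} \left(-11\right) = - 11 i \sqrt{3} \approx - 19.053 i$)
$- 1795 k = - 1795 \left(- 11 i \sqrt{3}\right) = 19745 i \sqrt{3}$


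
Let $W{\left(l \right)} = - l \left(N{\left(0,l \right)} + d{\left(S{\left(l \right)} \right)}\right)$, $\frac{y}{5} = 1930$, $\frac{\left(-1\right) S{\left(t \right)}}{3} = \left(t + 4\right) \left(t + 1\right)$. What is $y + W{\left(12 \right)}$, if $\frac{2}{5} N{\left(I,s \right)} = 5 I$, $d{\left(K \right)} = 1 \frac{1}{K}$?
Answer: $\frac{501801}{52} \approx 9650.0$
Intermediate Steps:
$S{\left(t \right)} = - 3 \left(1 + t\right) \left(4 + t\right)$ ($S{\left(t \right)} = - 3 \left(t + 4\right) \left(t + 1\right) = - 3 \left(4 + t\right) \left(1 + t\right) = - 3 \left(1 + t\right) \left(4 + t\right)$)
$d{\left(K \right)} = \frac{1}{K}$
$y = 9650$ ($y = 5 \cdot 1930 = 9650$)
$N{\left(I,s \right)} = \frac{25 I}{2}$ ($N{\left(I,s \right)} = \frac{5 \cdot 5 I}{2} = \frac{25 I}{2}$)
$W{\left(l \right)} = - \frac{l}{-12 - 15 l - 3 l^{2}}$ ($W{\left(l \right)} = - l \left(\frac{25}{2} \cdot 0 + \frac{1}{-12 - 15 l - 3 l^{2}}\right) = - l \left(0 + \frac{1}{-12 - 15 l - 3 l^{2}}\right) = - \frac{l}{-12 - 15 l - 3 l^{2}}$)
$y + W{\left(12 \right)} = 9650 + \frac{1}{3} \cdot 12 \frac{1}{4 + 12^{2} + 5 \cdot 12} = 9650 + \frac{1}{3} \cdot 12 \frac{1}{4 + 144 + 60} = 9650 + \frac{1}{3} \cdot 12 \cdot \frac{1}{208} = 9650 + \frac{1}{52} = \frac{501801}{52}$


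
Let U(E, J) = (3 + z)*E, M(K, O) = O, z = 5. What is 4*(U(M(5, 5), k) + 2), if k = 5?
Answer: 168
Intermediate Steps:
U(E, J) = 8*E (U(E, J) = (3 + 5)*E = 8*E)
4*(U(M(5, 5), k) + 2) = 4*(8*5 + 2) = 4*(40 + 2) = 4*42 = 168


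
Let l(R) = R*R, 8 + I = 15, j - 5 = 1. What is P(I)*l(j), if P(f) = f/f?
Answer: 36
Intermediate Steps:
j = 6 (j = 5 + 1 = 6)
I = 7 (I = -8 + 15 = 7)
l(R) = R**2
P(f) = 1
P(I)*l(j) = 1*6**2 = 1*36 = 36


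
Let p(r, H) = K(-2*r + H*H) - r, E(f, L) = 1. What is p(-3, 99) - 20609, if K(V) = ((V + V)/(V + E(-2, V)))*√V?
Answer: -20606 + 9807*√9807/4904 ≈ -20408.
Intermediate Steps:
K(V) = 2*V^(3/2)/(1 + V) (K(V) = ((V + V)/(V + 1))*√V = ((2*V)/(1 + V))*√V = (2*V/(1 + V))*√V = 2*V^(3/2)/(1 + V))
p(r, H) = -r + 2*(H² - 2*r)^(3/2)/(1 + H² - 2*r) (p(r, H) = 2*(-2*r + H*H)^(3/2)/(1 + (-2*r + H*H)) - r = 2*(-2*r + H²)^(3/2)/(1 + (-2*r + H²)) - r = 2*(H² - 2*r)^(3/2)/(1 + (H² - 2*r)) - r = 2*(H² - 2*r)^(3/2)/(1 + H² - 2*r) - r = -r + 2*(H² - 2*r)^(3/2)/(1 + H² - 2*r))
p(-3, 99) - 20609 = (2*(99² - 2*(-3))^(3/2) - 1*(-3)*(1 + 99² - 2*(-3)))/(1 + 99² - 2*(-3)) - 20609 = (2*(9801 + 6)^(3/2) - 1*(-3)*(1 + 9801 + 6))/(1 + 9801 + 6) - 20609 = (2*9807^(3/2) - 1*(-3)*9808)/9808 - 20609 = (2*(9807*√9807) + 29424)/9808 - 20609 = (19614*√9807 + 29424)/9808 - 20609 = (29424 + 19614*√9807)/9808 - 20609 = (3 + 9807*√9807/4904) - 20609 = -20606 + 9807*√9807/4904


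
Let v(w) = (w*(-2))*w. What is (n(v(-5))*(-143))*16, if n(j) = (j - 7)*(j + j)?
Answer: -13041600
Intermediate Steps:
v(w) = -2*w² (v(w) = (-2*w)*w = -2*w²)
n(j) = 2*j*(-7 + j) (n(j) = (-7 + j)*(2*j) = 2*j*(-7 + j))
(n(v(-5))*(-143))*16 = ((2*(-2*(-5)²)*(-7 - 2*(-5)²))*(-143))*16 = ((2*(-2*25)*(-7 - 2*25))*(-143))*16 = ((2*(-50)*(-7 - 50))*(-143))*16 = ((2*(-50)*(-57))*(-143))*16 = (5700*(-143))*16 = -815100*16 = -13041600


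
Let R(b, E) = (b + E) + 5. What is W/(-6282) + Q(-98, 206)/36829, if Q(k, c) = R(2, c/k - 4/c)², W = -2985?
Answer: 71899605994907/151108836395118 ≈ 0.47581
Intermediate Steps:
R(b, E) = 5 + E + b (R(b, E) = (E + b) + 5 = 5 + E + b)
Q(k, c) = (7 - 4/c + c/k)² (Q(k, c) = (5 + (c/k - 4/c) + 2)² = (5 + (-4/c + c/k) + 2)² = (7 - 4/c + c/k)²)
W/(-6282) + Q(-98, 206)/36829 = -2985/(-6282) + (7 - 4/206 + 206/(-98))²/36829 = -2985*(-1/6282) + (7 - 4*1/206 + 206*(-1/98))²*(1/36829) = 995/2094 + (7 - 2/103 - 103/49)²*(1/36829) = 995/2094 + (24622/5047)²*(1/36829) = 995/2094 + (606242884/25472209)*(1/36829) = 995/2094 + 46634068/72162768097 = 71899605994907/151108836395118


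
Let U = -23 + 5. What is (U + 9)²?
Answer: 81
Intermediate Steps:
U = -18
(U + 9)² = (-18 + 9)² = (-9)² = 81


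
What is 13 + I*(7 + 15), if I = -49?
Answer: -1065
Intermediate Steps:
13 + I*(7 + 15) = 13 - 49*(7 + 15) = 13 - 49*22 = 13 - 1078 = -1065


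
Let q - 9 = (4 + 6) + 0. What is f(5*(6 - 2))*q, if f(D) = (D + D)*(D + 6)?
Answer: 19760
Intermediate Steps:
f(D) = 2*D*(6 + D) (f(D) = (2*D)*(6 + D) = 2*D*(6 + D))
q = 19 (q = 9 + ((4 + 6) + 0) = 9 + (10 + 0) = 9 + 10 = 19)
f(5*(6 - 2))*q = (2*(5*(6 - 2))*(6 + 5*(6 - 2)))*19 = (2*(5*4)*(6 + 5*4))*19 = (2*20*(6 + 20))*19 = (2*20*26)*19 = 1040*19 = 19760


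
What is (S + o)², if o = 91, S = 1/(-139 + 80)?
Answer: 28815424/3481 ≈ 8277.9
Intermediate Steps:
S = -1/59 (S = 1/(-59) = -1/59 ≈ -0.016949)
(S + o)² = (-1/59 + 91)² = (5368/59)² = 28815424/3481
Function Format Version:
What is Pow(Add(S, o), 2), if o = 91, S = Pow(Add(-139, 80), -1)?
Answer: Rational(28815424, 3481) ≈ 8277.9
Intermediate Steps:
S = Rational(-1, 59) (S = Pow(-59, -1) = Rational(-1, 59) ≈ -0.016949)
Pow(Add(S, o), 2) = Pow(Add(Rational(-1, 59), 91), 2) = Pow(Rational(5368, 59), 2) = Rational(28815424, 3481)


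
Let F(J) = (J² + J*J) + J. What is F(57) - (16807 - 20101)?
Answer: 9849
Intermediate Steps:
F(J) = J + 2*J² (F(J) = (J² + J²) + J = 2*J² + J = J + 2*J²)
F(57) - (16807 - 20101) = 57*(1 + 2*57) - (16807 - 20101) = 57*(1 + 114) - 1*(-3294) = 57*115 + 3294 = 6555 + 3294 = 9849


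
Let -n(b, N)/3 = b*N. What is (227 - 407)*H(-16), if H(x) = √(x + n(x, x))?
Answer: -5040*I ≈ -5040.0*I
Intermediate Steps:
n(b, N) = -3*N*b (n(b, N) = -3*b*N = -3*N*b)
H(x) = √(x - 3*x²) (H(x) = √(x - 3*x*x) = √(x - 3*x²))
(227 - 407)*H(-16) = (227 - 407)*√(-16*(1 - 3*(-16))) = -180*4*I*√(1 + 48) = -180*28*I = -5040*I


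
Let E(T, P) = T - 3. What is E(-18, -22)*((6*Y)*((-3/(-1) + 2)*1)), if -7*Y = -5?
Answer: -450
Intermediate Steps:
Y = 5/7 (Y = -⅐*(-5) = 5/7 ≈ 0.71429)
E(T, P) = -3 + T
E(-18, -22)*((6*Y)*((-3/(-1) + 2)*1)) = (-3 - 18)*((6*(5/7))*((-3/(-1) + 2)*1)) = -90*(-3*(-1) + 2)*1 = -90*(3 + 2)*1 = -90*5*1 = -90*5 = -21*150/7 = -450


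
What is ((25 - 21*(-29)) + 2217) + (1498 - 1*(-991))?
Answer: 5340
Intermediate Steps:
((25 - 21*(-29)) + 2217) + (1498 - 1*(-991)) = ((25 + 609) + 2217) + (1498 + 991) = (634 + 2217) + 2489 = 2851 + 2489 = 5340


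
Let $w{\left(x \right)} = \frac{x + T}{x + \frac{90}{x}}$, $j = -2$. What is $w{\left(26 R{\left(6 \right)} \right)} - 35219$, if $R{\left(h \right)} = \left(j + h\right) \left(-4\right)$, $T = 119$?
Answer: $- \frac{3048952711}{86573} \approx -35218.0$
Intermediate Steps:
$R{\left(h \right)} = 8 - 4 h$ ($R{\left(h \right)} = \left(-2 + h\right) \left(-4\right) = 8 - 4 h$)
$w{\left(x \right)} = \frac{119 + x}{x + \frac{90}{x}}$ ($w{\left(x \right)} = \frac{x + 119}{x + \frac{90}{x}} = \frac{119 + x}{x + \frac{90}{x}}$)
$w{\left(26 R{\left(6 \right)} \right)} - 35219 = \frac{26 \left(8 - 24\right) \left(119 + 26 \left(8 - 24\right)\right)}{90 + \left(26 \left(8 - 24\right)\right)^{2}} - 35219 = \frac{26 \left(-16\right) \left(119 + 26 \left(-16\right)\right)}{90 + \left(26 \left(-16\right)\right)^{2}} - 35219 = - \frac{416 \left(119 - 416\right)}{90 + \left(-416\right)^{2}} - 35219 = \left(-416\right) \frac{1}{90 + 173056} \left(-297\right) - 35219 = \left(-416\right) \frac{1}{173146} \left(-297\right) - 35219 = \frac{61776}{86573} - 35219 = - \frac{3048952711}{86573}$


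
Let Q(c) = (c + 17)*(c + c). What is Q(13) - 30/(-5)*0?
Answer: 780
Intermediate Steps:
Q(c) = 2*c*(17 + c) (Q(c) = (17 + c)*(2*c) = 2*c*(17 + c))
Q(13) - 30/(-5)*0 = 2*13*(17 + 13) - 30/(-5)*0 = 2*13*30 - 30*(-1)/5*0 = 780 - 5*(-6/5)*0 = 780 + 6*0 = 780 + 0 = 780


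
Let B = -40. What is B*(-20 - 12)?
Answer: 1280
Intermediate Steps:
B*(-20 - 12) = -40*(-20 - 12) = -40*(-32) = 1280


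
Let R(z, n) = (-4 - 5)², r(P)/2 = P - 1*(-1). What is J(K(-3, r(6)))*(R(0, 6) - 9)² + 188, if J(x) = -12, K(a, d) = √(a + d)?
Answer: -62020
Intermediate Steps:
r(P) = 2 + 2*P (r(P) = 2*(P - 1*(-1)) = 2*(P + 1) = 2*(1 + P) = 2 + 2*P)
R(z, n) = 81 (R(z, n) = (-9)² = 81)
J(K(-3, r(6)))*(R(0, 6) - 9)² + 188 = -12*(81 - 9)² + 188 = -12*72² + 188 = -12*5184 + 188 = -62208 + 188 = -62020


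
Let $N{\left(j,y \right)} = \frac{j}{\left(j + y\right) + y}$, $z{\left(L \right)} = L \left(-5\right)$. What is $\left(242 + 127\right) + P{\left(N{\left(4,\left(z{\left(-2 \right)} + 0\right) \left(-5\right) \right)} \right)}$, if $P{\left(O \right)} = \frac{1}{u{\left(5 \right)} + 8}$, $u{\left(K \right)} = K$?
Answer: $\frac{4798}{13} \approx 369.08$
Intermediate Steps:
$z{\left(L \right)} = - 5 L$
$N{\left(j,y \right)} = \frac{j}{j + 2 y}$
$P{\left(O \right)} = \frac{1}{13}$ ($P{\left(O \right)} = \frac{1}{5 + 8} = \frac{1}{13}$)
$\left(242 + 127\right) + P{\left(N{\left(4,\left(z{\left(-2 \right)} + 0\right) \left(-5\right) \right)} \right)} = \left(242 + 127\right) + \frac{1}{13} = 369 + \frac{1}{13} = \frac{4798}{13}$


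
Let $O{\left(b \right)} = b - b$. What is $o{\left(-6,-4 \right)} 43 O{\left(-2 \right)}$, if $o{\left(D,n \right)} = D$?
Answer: $0$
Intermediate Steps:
$O{\left(b \right)} = 0$
$o{\left(-6,-4 \right)} 43 O{\left(-2 \right)} = \left(-6\right) 43 \cdot 0 = \left(-258\right) 0 = 0$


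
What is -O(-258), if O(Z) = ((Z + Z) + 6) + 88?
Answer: 422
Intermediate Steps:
O(Z) = 94 + 2*Z (O(Z) = (2*Z + 6) + 88 = (6 + 2*Z) + 88 = 94 + 2*Z)
-O(-258) = -(94 + 2*(-258)) = -(94 - 516) = -1*(-422) = 422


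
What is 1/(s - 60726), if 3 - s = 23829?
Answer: -1/84552 ≈ -1.1827e-5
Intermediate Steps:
s = -23826 (s = 3 - 1*23829 = 3 - 23829 = -23826)
1/(s - 60726) = 1/(-23826 - 60726) = 1/(-84552) = -1/84552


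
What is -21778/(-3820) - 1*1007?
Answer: -1912481/1910 ≈ -1001.3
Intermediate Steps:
-21778/(-3820) - 1*1007 = -21778*(-1/3820) - 1007 = 10889/1910 - 1007 = -1912481/1910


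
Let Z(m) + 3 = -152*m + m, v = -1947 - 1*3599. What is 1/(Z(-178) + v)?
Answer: 1/21329 ≈ 4.6885e-5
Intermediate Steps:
v = -5546 (v = -1947 - 3599 = -5546)
Z(m) = -3 - 151*m (Z(m) = -3 + (-152*m + m) = -3 - 151*m)
1/(Z(-178) + v) = 1/((-3 - 151*(-178)) - 5546) = 1/((-3 + 26878) - 5546) = 1/(26875 - 5546) = 1/21329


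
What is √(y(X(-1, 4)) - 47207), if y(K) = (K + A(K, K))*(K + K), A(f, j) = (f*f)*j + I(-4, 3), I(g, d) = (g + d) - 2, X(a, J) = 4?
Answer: I*√46687 ≈ 216.07*I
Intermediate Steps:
I(g, d) = -2 + d + g (I(g, d) = (d + g) - 2 = -2 + d + g)
A(f, j) = -3 + j*f² (A(f, j) = (f*f)*j + (-2 + 3 - 4) = f²*j - 3 = j*f² - 3 = -3 + j*f²)
y(K) = 2*K*(-3 + K + K³) (y(K) = (K + (-3 + K*K²))*(K + K) = (K + (-3 + K³))*(2*K) = (-3 + K + K³)*(2*K) = 2*K*(-3 + K + K³))
√(y(X(-1, 4)) - 47207) = √(2*4*(-3 + 4 + 4³) - 47207) = √(2*4*(-3 + 4 + 64) - 47207) = √(2*4*65 - 47207) = √(520 - 47207) = √(-46687) = I*√46687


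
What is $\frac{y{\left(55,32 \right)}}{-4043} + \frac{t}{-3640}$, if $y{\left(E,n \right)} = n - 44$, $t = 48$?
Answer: $- \frac{1446}{141505} \approx -0.010219$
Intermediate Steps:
$y{\left(E,n \right)} = -44 + n$
$\frac{y{\left(55,32 \right)}}{-4043} + \frac{t}{-3640} = \frac{-44 + 32}{-4043} + \frac{48}{-3640} = \left(-12\right) \left(- \frac{1}{4043}\right) + 48 \left(- \frac{1}{3640}\right) = \frac{12}{4043} - \frac{6}{455} = - \frac{1446}{141505}$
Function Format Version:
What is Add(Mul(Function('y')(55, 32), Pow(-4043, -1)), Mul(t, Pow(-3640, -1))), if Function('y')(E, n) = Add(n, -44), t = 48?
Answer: Rational(-1446, 141505) ≈ -0.010219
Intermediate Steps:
Function('y')(E, n) = Add(-44, n)
Add(Mul(Function('y')(55, 32), Pow(-4043, -1)), Mul(t, Pow(-3640, -1))) = Add(Mul(Add(-44, 32), Pow(-4043, -1)), Mul(48, Pow(-3640, -1))) = Add(Mul(-12, Rational(-1, 4043)), Mul(48, Rational(-1, 3640))) = Add(Rational(12, 4043), Rational(-6, 455)) = Rational(-1446, 141505)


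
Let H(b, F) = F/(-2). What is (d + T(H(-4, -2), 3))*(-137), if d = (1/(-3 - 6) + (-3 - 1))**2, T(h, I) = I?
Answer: -220844/81 ≈ -2726.5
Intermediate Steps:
H(b, F) = -F/2 (H(b, F) = F*(-1/2) = -F/2)
d = 1369/81 (d = (1/(-9) - 4)**2 = (-1/9 - 4)**2 = (-37/9)**2 = 1369/81 ≈ 16.901)
(d + T(H(-4, -2), 3))*(-137) = (1369/81 + 3)*(-137) = (1612/81)*(-137) = -220844/81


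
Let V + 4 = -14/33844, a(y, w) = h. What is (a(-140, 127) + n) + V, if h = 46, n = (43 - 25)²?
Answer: 6193445/16922 ≈ 366.00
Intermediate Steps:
n = 324 (n = 18² = 324)
a(y, w) = 46
V = -67695/16922 (V = -4 - 14/33844 = -4 - 14*1/33844 = -4 - 7/16922 = -67695/16922 ≈ -4.0004)
(a(-140, 127) + n) + V = (46 + 324) - 67695/16922 = 370 - 67695/16922 = 6193445/16922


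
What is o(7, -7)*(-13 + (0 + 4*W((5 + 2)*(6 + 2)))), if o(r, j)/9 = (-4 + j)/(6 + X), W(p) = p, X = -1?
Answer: -20889/5 ≈ -4177.8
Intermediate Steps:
o(r, j) = -36/5 + 9*j/5 (o(r, j) = 9*((-4 + j)/(6 - 1)) = 9*((-4 + j)/5) = 9*((-4 + j)*(⅕)) = 9*(-⅘ + j/5) = -36/5 + 9*j/5)
o(7, -7)*(-13 + (0 + 4*W((5 + 2)*(6 + 2)))) = (-36/5 + (9/5)*(-7))*(-13 + (0 + 4*((5 + 2)*(6 + 2)))) = (-36/5 - 63/5)*(-13 + (0 + 4*(7*8))) = -99*(-13 + (0 + 4*56))/5 = -99*(-13 + (0 + 224))/5 = -99*(-13 + 224)/5 = -99/5*211 = -20889/5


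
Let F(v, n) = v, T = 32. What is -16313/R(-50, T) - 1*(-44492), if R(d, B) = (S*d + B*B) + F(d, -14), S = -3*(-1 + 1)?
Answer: 43318895/974 ≈ 44475.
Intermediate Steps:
S = 0 (S = -3*0 = 0)
R(d, B) = d + B**2 (R(d, B) = (0*d + B*B) + d = (0 + B**2) + d = B**2 + d = d + B**2)
-16313/R(-50, T) - 1*(-44492) = -16313/(-50 + 32**2) - 1*(-44492) = -16313/(-50 + 1024) + 44492 = -16313/974 + 44492 = 43318895/974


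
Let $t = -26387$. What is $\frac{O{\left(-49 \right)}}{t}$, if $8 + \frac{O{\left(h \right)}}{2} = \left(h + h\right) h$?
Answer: $- \frac{9588}{26387} \approx -0.36336$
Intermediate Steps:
$O{\left(h \right)} = -16 + 4 h^{2}$ ($O{\left(h \right)} = -16 + 2 \left(h + h\right) h = -16 + 2 \cdot 2 h h = -16 + 2 \cdot 2 h^{2} = -16 + 4 h^{2}$)
$\frac{O{\left(-49 \right)}}{t} = \frac{-16 + 4 \left(-49\right)^{2}}{-26387} = \left(-16 + 4 \cdot 2401\right) \left(- \frac{1}{26387}\right) = \left(-16 + 9604\right) \left(- \frac{1}{26387}\right) = 9588 \left(- \frac{1}{26387}\right) = - \frac{9588}{26387}$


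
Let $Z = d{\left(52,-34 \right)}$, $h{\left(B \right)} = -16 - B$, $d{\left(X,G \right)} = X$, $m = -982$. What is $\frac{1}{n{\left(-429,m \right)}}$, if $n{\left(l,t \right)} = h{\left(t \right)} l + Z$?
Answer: $- \frac{1}{414362} \approx -2.4133 \cdot 10^{-6}$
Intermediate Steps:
$Z = 52$
$n{\left(l,t \right)} = 52 + l \left(-16 - t\right)$ ($n{\left(l,t \right)} = \left(-16 - t\right) l + 52 = l \left(-16 - t\right) + 52 = 52 + l \left(-16 - t\right)$)
$\frac{1}{n{\left(-429,m \right)}} = \frac{1}{52 - - 429 \left(16 - 982\right)} = \frac{1}{52 - \left(-429\right) \left(-966\right)} = \frac{1}{52 - 414414} = \frac{1}{-414362} = - \frac{1}{414362}$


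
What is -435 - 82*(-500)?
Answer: 40565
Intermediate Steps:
-435 - 82*(-500) = -435 + 41000 = 40565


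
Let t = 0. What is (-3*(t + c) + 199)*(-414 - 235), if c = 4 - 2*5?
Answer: -140833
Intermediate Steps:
c = -6 (c = 4 - 10 = -6)
(-3*(t + c) + 199)*(-414 - 235) = (-3*(0 - 6) + 199)*(-414 - 235) = (-3*(-6) + 199)*(-649) = (18 + 199)*(-649) = 217*(-649) = -140833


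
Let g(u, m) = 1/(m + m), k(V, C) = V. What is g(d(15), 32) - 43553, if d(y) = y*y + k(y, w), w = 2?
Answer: -2787391/64 ≈ -43553.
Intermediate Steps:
d(y) = y + y² (d(y) = y*y + y = y² + y = y + y²)
g(u, m) = 1/(2*m)
g(d(15), 32) - 43553 = (½)/32 - 43553 = (½)*(1/32) - 43553 = 1/64 - 43553 = -2787391/64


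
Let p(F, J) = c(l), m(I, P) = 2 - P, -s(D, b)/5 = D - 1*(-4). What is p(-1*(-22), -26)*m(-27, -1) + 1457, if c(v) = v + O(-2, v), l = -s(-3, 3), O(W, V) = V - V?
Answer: 1472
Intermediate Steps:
O(W, V) = 0
s(D, b) = -20 - 5*D (s(D, b) = -5*(D - 1*(-4)) = -5*(D + 4) = -5*(4 + D) = -20 - 5*D)
l = 5 (l = -(-20 - 5*(-3)) = -(-20 + 15) = -1*(-5) = 5)
c(v) = v (c(v) = v + 0 = v)
p(F, J) = 5
p(-1*(-22), -26)*m(-27, -1) + 1457 = 5*(2 - 1*(-1)) + 1457 = 5*(2 + 1) + 1457 = 5*3 + 1457 = 15 + 1457 = 1472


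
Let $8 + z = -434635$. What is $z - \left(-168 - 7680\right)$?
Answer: $-426795$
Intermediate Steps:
$z = -434643$ ($z = -8 - 434635 = -434643$)
$z - \left(-168 - 7680\right) = -434643 - \left(-168 - 7680\right) = -434643 - -7848 = -434643 + 7848 = -426795$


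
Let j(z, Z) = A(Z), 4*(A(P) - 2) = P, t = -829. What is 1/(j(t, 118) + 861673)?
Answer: 2/1723409 ≈ 1.1605e-6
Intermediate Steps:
A(P) = 2 + P/4
j(z, Z) = 2 + Z/4
1/(j(t, 118) + 861673) = 1/((2 + (1/4)*118) + 861673) = 1/((2 + 59/2) + 861673) = 1/(63/2 + 861673) = 1/(1723409/2) = 2/1723409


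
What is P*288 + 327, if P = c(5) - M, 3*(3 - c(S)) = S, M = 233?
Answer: -66393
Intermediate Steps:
c(S) = 3 - S/3
P = -695/3 (P = (3 - 1/3*5) - 1*233 = (3 - 5/3) - 233 = 4/3 - 233 = -695/3 ≈ -231.67)
P*288 + 327 = -695/3*288 + 327 = -66720 + 327 = -66393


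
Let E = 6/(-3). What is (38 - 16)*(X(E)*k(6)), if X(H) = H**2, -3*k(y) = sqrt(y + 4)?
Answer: -88*sqrt(10)/3 ≈ -92.760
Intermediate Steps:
k(y) = -sqrt(4 + y)/3 (k(y) = -sqrt(y + 4)/3 = -sqrt(4 + y)/3)
E = -2 (E = 6*(-1/3) = -2)
(38 - 16)*(X(E)*k(6)) = (38 - 16)*((-2)**2*(-sqrt(4 + 6)/3)) = 22*(4*(-sqrt(10)/3)) = 22*(-4*sqrt(10)/3) = -88*sqrt(10)/3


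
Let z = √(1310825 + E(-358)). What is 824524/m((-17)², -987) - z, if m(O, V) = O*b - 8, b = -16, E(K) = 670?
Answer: -206131/1158 - √1311495 ≈ -1323.2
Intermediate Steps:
m(O, V) = -8 - 16*O (m(O, V) = O*(-16) - 8 = -16*O - 8 = -8 - 16*O)
z = √1311495 (z = √(1310825 + 670) = √1311495 ≈ 1145.2)
824524/m((-17)², -987) - z = 824524/(-8 - 16*(-17)²) - √1311495 = 824524/(-8 - 16*289) - √1311495 = 824524/(-8 - 4624) - √1311495 = 824524/(-4632) - √1311495 = 824524*(-1/4632) - √1311495 = -206131/1158 - √1311495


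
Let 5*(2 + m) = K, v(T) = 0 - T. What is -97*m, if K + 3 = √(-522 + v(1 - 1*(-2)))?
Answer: 1261/5 - 97*I*√21 ≈ 252.2 - 444.51*I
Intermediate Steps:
v(T) = -T
K = -3 + 5*I*√21 (K = -3 + √(-522 - (1 - 1*(-2))) = -3 + √(-522 - (1 + 2)) = -3 + √(-522 - 1*3) = -3 + √(-522 - 3) = -3 + √(-525) = -3 + 5*I*√21 ≈ -3.0 + 22.913*I)
m = -13/5 + I*√21 (m = -2 + (-3 + 5*I*√21)/5 = -2 + (-⅗ + I*√21) = -13/5 + I*√21 ≈ -2.6 + 4.5826*I)
-97*m = -97*(-13/5 + I*√21) = 1261/5 - 97*I*√21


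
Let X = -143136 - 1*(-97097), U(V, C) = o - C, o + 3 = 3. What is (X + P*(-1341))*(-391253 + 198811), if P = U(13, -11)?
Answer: 11698549180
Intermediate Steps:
o = 0 (o = -3 + 3 = 0)
U(V, C) = -C (U(V, C) = 0 - C = -C)
P = 11 (P = -1*(-11) = 11)
X = -46039 (X = -143136 + 97097 = -46039)
(X + P*(-1341))*(-391253 + 198811) = (-46039 + 11*(-1341))*(-391253 + 198811) = (-46039 - 14751)*(-192442) = -60790*(-192442) = 11698549180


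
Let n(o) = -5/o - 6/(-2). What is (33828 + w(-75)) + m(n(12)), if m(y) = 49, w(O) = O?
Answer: 33802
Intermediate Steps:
n(o) = 3 - 5/o (n(o) = -5/o - 6*(-½) = -5/o + 3 = 3 - 5/o)
(33828 + w(-75)) + m(n(12)) = (33828 - 75) + 49 = 33753 + 49 = 33802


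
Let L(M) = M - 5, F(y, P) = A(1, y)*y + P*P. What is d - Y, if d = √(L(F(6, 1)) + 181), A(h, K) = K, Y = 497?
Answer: -497 + √213 ≈ -482.41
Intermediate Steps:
F(y, P) = P² + y² (F(y, P) = y*y + P*P = y² + P² = P² + y²)
L(M) = -5 + M
d = √213 (d = √((-5 + (1² + 6²)) + 181) = √((-5 + (1 + 36)) + 181) = √((-5 + 37) + 181) = √(32 + 181) = √213 ≈ 14.595)
d - Y = √213 - 1*497 = √213 - 497 = -497 + √213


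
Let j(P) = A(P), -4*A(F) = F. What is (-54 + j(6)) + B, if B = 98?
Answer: 85/2 ≈ 42.500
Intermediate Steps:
A(F) = -F/4
j(P) = -P/4
(-54 + j(6)) + B = (-54 - ¼*6) + 98 = (-54 - 3/2) + 98 = -111/2 + 98 = 85/2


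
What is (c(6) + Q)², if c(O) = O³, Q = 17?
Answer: 54289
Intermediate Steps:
(c(6) + Q)² = (6³ + 17)² = (216 + 17)² = 233² = 54289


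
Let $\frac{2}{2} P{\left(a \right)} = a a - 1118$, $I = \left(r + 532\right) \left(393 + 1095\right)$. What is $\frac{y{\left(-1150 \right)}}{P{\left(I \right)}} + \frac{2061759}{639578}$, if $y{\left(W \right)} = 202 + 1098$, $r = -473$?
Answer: $\frac{7945436274437107}{2464752658115194} \approx 3.2236$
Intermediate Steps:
$y{\left(W \right)} = 1300$
$I = 87792$ ($I = \left(-473 + 532\right) \left(393 + 1095\right) = 59 \cdot 1488 = 87792$)
$P{\left(a \right)} = -1118 + a^{2}$ ($P{\left(a \right)} = a a - 1118 = a^{2} - 1118 = -1118 + a^{2}$)
$\frac{y{\left(-1150 \right)}}{P{\left(I \right)}} + \frac{2061759}{639578} = \frac{1300}{-1118 + 87792^{2}} + \frac{2061759}{639578} = \frac{1300}{-1118 + 7707435264} + 2061759 \cdot \frac{1}{639578} = \frac{1300}{7707434146} + \frac{2061759}{639578} = 1300 \cdot \frac{1}{7707434146} + \frac{2061759}{639578} = \frac{650}{3853717073} + \frac{2061759}{639578} = \frac{7945436274437107}{2464752658115194}$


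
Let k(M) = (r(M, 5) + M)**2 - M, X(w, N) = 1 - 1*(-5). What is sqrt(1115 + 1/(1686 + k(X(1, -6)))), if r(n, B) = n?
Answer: sqrt(231848754)/456 ≈ 33.392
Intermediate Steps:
X(w, N) = 6 (X(w, N) = 1 + 5 = 6)
k(M) = -M + 4*M**2 (k(M) = (M + M)**2 - M = (2*M)**2 - M = 4*M**2 - M = -M + 4*M**2)
sqrt(1115 + 1/(1686 + k(X(1, -6)))) = sqrt(1115 + 1/(1686 + 6*(-1 + 4*6))) = sqrt(1115 + 1/(1686 + 6*(-1 + 24))) = sqrt(1115 + 1/(1686 + 6*23)) = sqrt(1115 + 1/(1686 + 138)) = sqrt(1115 + 1/1824) = sqrt(2033761/1824) = sqrt(231848754)/456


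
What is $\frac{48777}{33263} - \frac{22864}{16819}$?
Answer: $\frac{59855131}{559450397} \approx 0.10699$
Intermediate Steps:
$\frac{48777}{33263} - \frac{22864}{16819} = \frac{59855131}{559450397}$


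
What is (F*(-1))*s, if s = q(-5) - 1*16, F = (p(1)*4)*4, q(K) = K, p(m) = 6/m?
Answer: 2016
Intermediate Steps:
F = 96 (F = ((6/1)*4)*4 = ((6*1)*4)*4 = (6*4)*4 = 24*4 = 96)
s = -21 (s = -5 - 1*16 = -5 - 16 = -21)
(F*(-1))*s = (96*(-1))*(-21) = -96*(-21) = 2016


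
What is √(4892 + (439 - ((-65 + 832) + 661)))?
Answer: √3903 ≈ 62.474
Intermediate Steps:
√(4892 + (439 - ((-65 + 832) + 661))) = √(4892 + (439 - (767 + 661))) = √(4892 + (439 - 1*1428)) = √(4892 + (439 - 1428)) = √(4892 - 989) = √3903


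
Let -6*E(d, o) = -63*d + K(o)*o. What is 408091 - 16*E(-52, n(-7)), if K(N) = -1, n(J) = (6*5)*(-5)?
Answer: 417227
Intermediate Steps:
n(J) = -150 (n(J) = 30*(-5) = -150)
E(d, o) = o/6 + 21*d/2 (E(d, o) = -(-63*d - o)/6 = -(-o - 63*d)/6 = o/6 + 21*d/2)
408091 - 16*E(-52, n(-7)) = 408091 - 16*((1/6)*(-150) + (21/2)*(-52)) = 408091 - 16*(-25 - 546) = 408091 - 16*(-571) = 408091 - 1*(-9136) = 408091 + 9136 = 417227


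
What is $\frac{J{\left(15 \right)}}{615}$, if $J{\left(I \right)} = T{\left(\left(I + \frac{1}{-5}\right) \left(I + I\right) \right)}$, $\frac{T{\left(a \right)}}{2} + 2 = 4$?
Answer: $\frac{4}{615} \approx 0.0065041$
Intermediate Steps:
$T{\left(a \right)} = 4$ ($T{\left(a \right)} = -4 + 2 \cdot 4 = -4 + 8 = 4$)
$J{\left(I \right)} = 4$
$\frac{J{\left(15 \right)}}{615} = \frac{4}{615}$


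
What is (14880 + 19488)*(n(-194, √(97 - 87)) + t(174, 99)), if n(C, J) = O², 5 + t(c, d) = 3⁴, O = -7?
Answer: 4296000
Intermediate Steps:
t(c, d) = 76 (t(c, d) = -5 + 3⁴ = -5 + 81 = 76)
n(C, J) = 49 (n(C, J) = (-7)² = 49)
(14880 + 19488)*(n(-194, √(97 - 87)) + t(174, 99)) = (14880 + 19488)*(49 + 76) = 34368*125 = 4296000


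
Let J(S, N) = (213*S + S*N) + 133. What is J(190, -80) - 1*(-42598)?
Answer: 68001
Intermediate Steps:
J(S, N) = 133 + 213*S + N*S (J(S, N) = (213*S + N*S) + 133 = 133 + 213*S + N*S)
J(190, -80) - 1*(-42598) = (133 + 213*190 - 80*190) - 1*(-42598) = (133 + 40470 - 15200) + 42598 = 25403 + 42598 = 68001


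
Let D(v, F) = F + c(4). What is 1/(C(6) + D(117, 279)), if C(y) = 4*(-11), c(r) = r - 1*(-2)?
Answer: 1/241 ≈ 0.0041494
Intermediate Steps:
c(r) = 2 + r (c(r) = r + 2 = 2 + r)
C(y) = -44
D(v, F) = 6 + F (D(v, F) = F + (2 + 4) = F + 6 = 6 + F)
1/(C(6) + D(117, 279)) = 1/(-44 + (6 + 279)) = 1/(-44 + 285) = 1/241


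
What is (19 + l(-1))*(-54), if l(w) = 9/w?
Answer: -540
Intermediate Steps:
(19 + l(-1))*(-54) = (19 + 9/(-1))*(-54) = (19 + 9*(-1))*(-54) = (19 - 9)*(-54) = 10*(-54) = -540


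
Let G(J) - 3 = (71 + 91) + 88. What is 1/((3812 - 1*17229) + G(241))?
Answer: -1/13164 ≈ -7.5965e-5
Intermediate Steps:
G(J) = 253 (G(J) = 3 + ((71 + 91) + 88) = 3 + (162 + 88) = 3 + 250 = 253)
1/((3812 - 1*17229) + G(241)) = 1/((3812 - 1*17229) + 253) = 1/((3812 - 17229) + 253) = 1/(-13417 + 253) = 1/(-13164) = -1/13164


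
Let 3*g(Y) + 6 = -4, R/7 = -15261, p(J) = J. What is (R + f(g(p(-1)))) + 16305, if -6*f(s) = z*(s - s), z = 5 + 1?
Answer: -90522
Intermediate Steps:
R = -106827 (R = 7*(-15261) = -106827)
g(Y) = -10/3 (g(Y) = -2 + (⅓)*(-4) = -2 - 4/3 = -10/3)
z = 6
f(s) = 0 (f(s) = -(s - s) = -0 = -⅙*0 = 0)
(R + f(g(p(-1)))) + 16305 = (-106827 + 0) + 16305 = -106827 + 16305 = -90522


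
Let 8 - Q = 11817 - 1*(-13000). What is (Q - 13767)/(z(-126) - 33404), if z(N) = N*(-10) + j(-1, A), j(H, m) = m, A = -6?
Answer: 19288/16075 ≈ 1.1999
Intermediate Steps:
z(N) = -6 - 10*N (z(N) = N*(-10) - 6 = -10*N - 6 = -6 - 10*N)
Q = -24809 (Q = 8 - (11817 - 1*(-13000)) = 8 - (11817 + 13000) = 8 - 1*24817 = 8 - 24817 = -24809)
(Q - 13767)/(z(-126) - 33404) = (-24809 - 13767)/((-6 - 10*(-126)) - 33404) = -38576/((-6 + 1260) - 33404) = -38576/(1254 - 33404) = -38576/(-32150) = -38576*(-1/32150) = 19288/16075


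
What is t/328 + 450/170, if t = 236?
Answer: 4693/1394 ≈ 3.3666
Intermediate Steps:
t/328 + 450/170 = 236/328 + 450/170 = 236*(1/328) + 450*(1/170) = 59/82 + 45/17 = 4693/1394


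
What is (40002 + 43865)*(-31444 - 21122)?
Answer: -4408552722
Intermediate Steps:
(40002 + 43865)*(-31444 - 21122) = 83867*(-52566) = -4408552722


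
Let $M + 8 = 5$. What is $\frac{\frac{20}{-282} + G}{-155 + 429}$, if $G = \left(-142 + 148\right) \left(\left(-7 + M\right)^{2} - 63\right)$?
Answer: $\frac{15646}{19317} \approx 0.80996$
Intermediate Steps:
$M = -3$ ($M = -8 + 5 = -3$)
$G = 222$ ($G = \left(-142 + 148\right) \left(\left(-7 - 3\right)^{2} - 63\right) = 6 \left(\left(-10\right)^{2} - 63\right) = 6 \left(100 - 63\right) = 6 \cdot 37 = 222$)
$\frac{\frac{20}{-282} + G}{-155 + 429} = \frac{\frac{20}{-282} + 222}{-155 + 429} = \frac{20 \left(- \frac{1}{282}\right) + 222}{274} = \left(- \frac{10}{141} + 222\right) \frac{1}{274} = \frac{31292}{141} \cdot \frac{1}{274} = \frac{15646}{19317}$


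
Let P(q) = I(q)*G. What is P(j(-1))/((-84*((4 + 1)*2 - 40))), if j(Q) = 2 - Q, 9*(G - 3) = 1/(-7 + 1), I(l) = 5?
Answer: 23/3888 ≈ 0.0059156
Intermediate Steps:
G = 161/54 (G = 3 + 1/(9*(-7 + 1)) = 3 + (⅑)/(-6) = 3 + (⅑)*(-⅙) = 3 - 1/54 = 161/54 ≈ 2.9815)
P(q) = 805/54 (P(q) = 5*(161/54) = 805/54)
P(j(-1))/((-84*((4 + 1)*2 - 40))) = 805/(54*((-84*((4 + 1)*2 - 40)))) = 805/(54*((-84*(5*2 - 40)))) = 805/(54*((-84*(10 - 40)))) = 805/(54*((-84*(-30)))) = (805/54)/2520 = (805/54)*(1/2520) = 23/3888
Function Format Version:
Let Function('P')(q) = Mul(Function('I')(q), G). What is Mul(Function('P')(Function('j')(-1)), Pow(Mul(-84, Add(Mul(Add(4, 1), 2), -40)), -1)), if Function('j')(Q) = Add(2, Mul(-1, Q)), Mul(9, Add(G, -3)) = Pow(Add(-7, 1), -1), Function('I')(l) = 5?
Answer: Rational(23, 3888) ≈ 0.0059156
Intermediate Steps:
G = Rational(161, 54) (G = Add(3, Mul(Rational(1, 9), Pow(Add(-7, 1), -1))) = Add(3, Mul(Rational(1, 9), Pow(-6, -1))) = Add(3, Mul(Rational(1, 9), Rational(-1, 6))) = Add(3, Rational(-1, 54)) = Rational(161, 54) ≈ 2.9815)
Function('P')(q) = Rational(805, 54) (Function('P')(q) = Mul(5, Rational(161, 54)) = Rational(805, 54))
Mul(Function('P')(Function('j')(-1)), Pow(Mul(-84, Add(Mul(Add(4, 1), 2), -40)), -1)) = Mul(Rational(805, 54), Pow(Mul(-84, Add(Mul(Add(4, 1), 2), -40)), -1)) = Mul(Rational(805, 54), Pow(Mul(-84, Add(Mul(5, 2), -40)), -1)) = Mul(Rational(805, 54), Pow(Mul(-84, Add(10, -40)), -1)) = Mul(Rational(805, 54), Pow(Mul(-84, -30), -1)) = Mul(Rational(805, 54), Pow(2520, -1)) = Mul(Rational(805, 54), Rational(1, 2520)) = Rational(23, 3888)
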